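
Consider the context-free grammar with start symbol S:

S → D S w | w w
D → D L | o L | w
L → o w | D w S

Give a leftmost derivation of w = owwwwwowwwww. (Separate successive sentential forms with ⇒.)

S ⇒ DSw   [S → D S w]
DSw ⇒ oLSw   [D → o L]
oLSw ⇒ oDwSSw   [L → D w S]
oDwSSw ⇒ owwSSw   [D → w]
owwSSw ⇒ owwwwSw   [S → w w]
owwwwSw ⇒ owwwwDSww   [S → D S w]
owwwwDSww ⇒ owwwwDLSww   [D → D L]
owwwwDLSww ⇒ owwwwwLSww   [D → w]
owwwwwLSww ⇒ owwwwwowSww   [L → o w]
owwwwwowSww ⇒ owwwwwowwwww   [S → w w]

S⇒DSw⇒oLSw⇒oDwSSw⇒owwSSw⇒owwwwSw⇒owwwwDSww⇒owwwwDLSww⇒owwwwwLSww⇒owwwwwowSww⇒owwwwwowwwww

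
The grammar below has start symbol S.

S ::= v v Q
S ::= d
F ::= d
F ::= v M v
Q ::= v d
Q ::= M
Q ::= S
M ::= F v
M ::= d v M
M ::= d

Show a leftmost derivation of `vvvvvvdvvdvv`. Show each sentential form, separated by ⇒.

S⇒vvQ⇒vvS⇒vvvvQ⇒vvvvS⇒vvvvvvQ⇒vvvvvvM⇒vvvvvvdvM⇒vvvvvvdvFv⇒vvvvvvdvvMvv⇒vvvvvvdvvdvv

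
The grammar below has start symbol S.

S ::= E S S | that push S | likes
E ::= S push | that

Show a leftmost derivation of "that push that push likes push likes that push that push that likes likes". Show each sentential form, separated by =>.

S => that push S => that push E S S => that push S push S S => that push that push S push S S => that push that push likes push S S => that push that push likes push likes S => that push that push likes push likes that push S => that push that push likes push likes that push that push S => that push that push likes push likes that push that push E S S => that push that push likes push likes that push that push that S S => that push that push likes push likes that push that push that likes S => that push that push likes push likes that push that push that likes likes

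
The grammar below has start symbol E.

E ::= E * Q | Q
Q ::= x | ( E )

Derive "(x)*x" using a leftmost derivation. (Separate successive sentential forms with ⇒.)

E ⇒ E*Q   [E ::= E * Q]
E*Q ⇒ Q*Q   [E ::= Q]
Q*Q ⇒ (E)*Q   [Q ::= ( E )]
(E)*Q ⇒ (Q)*Q   [E ::= Q]
(Q)*Q ⇒ (x)*Q   [Q ::= x]
(x)*Q ⇒ (x)*x   [Q ::= x]

E ⇒ E*Q ⇒ Q*Q ⇒ (E)*Q ⇒ (Q)*Q ⇒ (x)*Q ⇒ (x)*x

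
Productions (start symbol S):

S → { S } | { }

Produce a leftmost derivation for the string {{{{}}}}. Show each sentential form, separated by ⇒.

S ⇒ {S} ⇒ {{S}} ⇒ {{{S}}} ⇒ {{{{}}}}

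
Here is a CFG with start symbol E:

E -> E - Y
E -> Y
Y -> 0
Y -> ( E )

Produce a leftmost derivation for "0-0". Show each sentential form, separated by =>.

E => E-Y => Y-Y => 0-Y => 0-0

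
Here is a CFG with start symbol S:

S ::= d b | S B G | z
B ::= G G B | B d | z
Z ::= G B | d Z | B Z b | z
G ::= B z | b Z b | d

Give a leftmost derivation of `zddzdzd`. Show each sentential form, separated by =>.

S => SBG   [S ::= S B G]
SBG => SBGBG   [S ::= S B G]
SBGBG => zBGBG   [S ::= z]
zBGBG => zGGBGBG   [B ::= G G B]
zGGBGBG => zdGBGBG   [G ::= d]
zdGBGBG => zddBGBG   [G ::= d]
zddBGBG => zddzGBG   [B ::= z]
zddzGBG => zddzdBG   [G ::= d]
zddzdBG => zddzdzG   [B ::= z]
zddzdzG => zddzdzd   [G ::= d]

S => SBG => SBGBG => zBGBG => zGGBGBG => zdGBGBG => zddBGBG => zddzGBG => zddzdBG => zddzdzG => zddzdzd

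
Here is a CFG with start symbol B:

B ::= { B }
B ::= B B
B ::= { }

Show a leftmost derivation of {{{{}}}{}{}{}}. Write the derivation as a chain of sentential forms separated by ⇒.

B ⇒ {B}   [B ::= { B }]
{B} ⇒ {BB}   [B ::= B B]
{BB} ⇒ {BBB}   [B ::= B B]
{BBB} ⇒ {BBBB}   [B ::= B B]
{BBBB} ⇒ {{B}BBB}   [B ::= { B }]
{{B}BBB} ⇒ {{{B}}BBB}   [B ::= { B }]
{{{B}}BBB} ⇒ {{{{}}}BBB}   [B ::= { }]
{{{{}}}BBB} ⇒ {{{{}}}{}BB}   [B ::= { }]
{{{{}}}{}BB} ⇒ {{{{}}}{}{}B}   [B ::= { }]
{{{{}}}{}{}B} ⇒ {{{{}}}{}{}{}}   [B ::= { }]

B ⇒ {B} ⇒ {BB} ⇒ {BBB} ⇒ {BBBB} ⇒ {{B}BBB} ⇒ {{{B}}BBB} ⇒ {{{{}}}BBB} ⇒ {{{{}}}{}BB} ⇒ {{{{}}}{}{}B} ⇒ {{{{}}}{}{}{}}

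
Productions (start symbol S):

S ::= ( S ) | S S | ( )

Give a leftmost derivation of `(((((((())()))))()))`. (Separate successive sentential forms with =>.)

S => (S) => ((S)) => ((SS)) => (((S)S)) => ((((S))S)) => (((((S)))S)) => ((((((S))))S)) => ((((((SS))))S)) => (((((((S)S))))S)) => (((((((())S))))S)) => (((((((())()))))S)) => (((((((())()))))()))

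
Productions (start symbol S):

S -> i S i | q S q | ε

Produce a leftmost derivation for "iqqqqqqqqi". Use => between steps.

S => iSi => iqSqi => iqqSqqi => iqqqSqqqi => iqqqqSqqqqi => iqqqqqqqqi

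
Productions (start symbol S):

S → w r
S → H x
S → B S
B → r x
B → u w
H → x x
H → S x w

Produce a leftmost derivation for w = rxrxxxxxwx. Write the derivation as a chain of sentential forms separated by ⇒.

S ⇒ BS ⇒ rxS ⇒ rxBS ⇒ rxrxS ⇒ rxrxHx ⇒ rxrxSxwx ⇒ rxrxHxxwx ⇒ rxrxxxxxwx

S ⇒ BS   [S → B S]
BS ⇒ rxS   [B → r x]
rxS ⇒ rxBS   [S → B S]
rxBS ⇒ rxrxS   [B → r x]
rxrxS ⇒ rxrxHx   [S → H x]
rxrxHx ⇒ rxrxSxwx   [H → S x w]
rxrxSxwx ⇒ rxrxHxxwx   [S → H x]
rxrxHxxwx ⇒ rxrxxxxxwx   [H → x x]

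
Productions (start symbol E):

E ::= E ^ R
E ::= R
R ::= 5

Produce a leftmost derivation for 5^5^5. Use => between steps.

E => E^R => E^R^R => R^R^R => 5^R^R => 5^5^R => 5^5^5

E => E^R   [E ::= E ^ R]
E^R => E^R^R   [E ::= E ^ R]
E^R^R => R^R^R   [E ::= R]
R^R^R => 5^R^R   [R ::= 5]
5^R^R => 5^5^R   [R ::= 5]
5^5^R => 5^5^5   [R ::= 5]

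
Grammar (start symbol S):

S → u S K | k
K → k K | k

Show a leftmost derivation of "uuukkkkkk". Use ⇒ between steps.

S ⇒ uSK   [S → u S K]
uSK ⇒ uuSKK   [S → u S K]
uuSKK ⇒ uuuSKKK   [S → u S K]
uuuSKKK ⇒ uuukKKK   [S → k]
uuukKKK ⇒ uuukkKKK   [K → k K]
uuukkKKK ⇒ uuukkkKKK   [K → k K]
uuukkkKKK ⇒ uuukkkkKK   [K → k]
uuukkkkKK ⇒ uuukkkkkK   [K → k]
uuukkkkkK ⇒ uuukkkkkk   [K → k]

S ⇒ uSK ⇒ uuSKK ⇒ uuuSKKK ⇒ uuukKKK ⇒ uuukkKKK ⇒ uuukkkKKK ⇒ uuukkkkKK ⇒ uuukkkkkK ⇒ uuukkkkkk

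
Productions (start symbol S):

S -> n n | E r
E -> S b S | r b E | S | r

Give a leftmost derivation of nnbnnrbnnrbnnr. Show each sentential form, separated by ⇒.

S ⇒ Er   [S -> E r]
Er ⇒ SbSr   [E -> S b S]
SbSr ⇒ ErbSr   [S -> E r]
ErbSr ⇒ SbSrbSr   [E -> S b S]
SbSrbSr ⇒ ErbSrbSr   [S -> E r]
ErbSrbSr ⇒ SbSrbSrbSr   [E -> S b S]
SbSrbSrbSr ⇒ nnbSrbSrbSr   [S -> n n]
nnbSrbSrbSr ⇒ nnbnnrbSrbSr   [S -> n n]
nnbnnrbSrbSr ⇒ nnbnnrbnnrbSr   [S -> n n]
nnbnnrbnnrbSr ⇒ nnbnnrbnnrbnnr   [S -> n n]

S ⇒ Er ⇒ SbSr ⇒ ErbSr ⇒ SbSrbSr ⇒ ErbSrbSr ⇒ SbSrbSrbSr ⇒ nnbSrbSrbSr ⇒ nnbnnrbSrbSr ⇒ nnbnnrbnnrbSr ⇒ nnbnnrbnnrbnnr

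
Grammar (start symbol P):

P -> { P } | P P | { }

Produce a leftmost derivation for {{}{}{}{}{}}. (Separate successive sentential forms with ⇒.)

P ⇒ {P}   [P -> { P }]
{P} ⇒ {PP}   [P -> P P]
{PP} ⇒ {{}P}   [P -> { }]
{{}P} ⇒ {{}PP}   [P -> P P]
{{}PP} ⇒ {{}PPP}   [P -> P P]
{{}PPP} ⇒ {{}PPPP}   [P -> P P]
{{}PPPP} ⇒ {{}{}PPP}   [P -> { }]
{{}{}PPP} ⇒ {{}{}{}PP}   [P -> { }]
{{}{}{}PP} ⇒ {{}{}{}{}P}   [P -> { }]
{{}{}{}{}P} ⇒ {{}{}{}{}{}}   [P -> { }]

P⇒{P}⇒{PP}⇒{{}P}⇒{{}PP}⇒{{}PPP}⇒{{}PPPP}⇒{{}{}PPP}⇒{{}{}{}PP}⇒{{}{}{}{}P}⇒{{}{}{}{}{}}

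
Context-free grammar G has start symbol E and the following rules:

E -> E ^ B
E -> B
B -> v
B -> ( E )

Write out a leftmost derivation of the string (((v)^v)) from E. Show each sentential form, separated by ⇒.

E ⇒ B ⇒ (E) ⇒ (B) ⇒ ((E)) ⇒ ((E^B)) ⇒ ((B^B)) ⇒ (((E)^B)) ⇒ (((B)^B)) ⇒ (((v)^B)) ⇒ (((v)^v))

E ⇒ B   [E -> B]
B ⇒ (E)   [B -> ( E )]
(E) ⇒ (B)   [E -> B]
(B) ⇒ ((E))   [B -> ( E )]
((E)) ⇒ ((E^B))   [E -> E ^ B]
((E^B)) ⇒ ((B^B))   [E -> B]
((B^B)) ⇒ (((E)^B))   [B -> ( E )]
(((E)^B)) ⇒ (((B)^B))   [E -> B]
(((B)^B)) ⇒ (((v)^B))   [B -> v]
(((v)^B)) ⇒ (((v)^v))   [B -> v]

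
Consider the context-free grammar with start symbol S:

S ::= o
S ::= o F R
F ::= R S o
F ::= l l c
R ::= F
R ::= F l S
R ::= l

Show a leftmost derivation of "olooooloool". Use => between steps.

S => oFR   [S ::= o F R]
oFR => oRSoR   [F ::= R S o]
oRSoR => oFlSSoR   [R ::= F l S]
oFlSSoR => oRSolSSoR   [F ::= R S o]
oRSolSSoR => oFSolSSoR   [R ::= F]
oFSolSSoR => oRSoSolSSoR   [F ::= R S o]
oRSoSolSSoR => olSoSolSSoR   [R ::= l]
olSoSolSSoR => olooSolSSoR   [S ::= o]
olooSolSSoR => oloooolSSoR   [S ::= o]
oloooolSSoR => olooooloSoR   [S ::= o]
olooooloSoR => olooooloooR   [S ::= o]
olooooloooR => olooooloool   [R ::= l]

S => oFR => oRSoR => oFlSSoR => oRSolSSoR => oFSolSSoR => oRSoSolSSoR => olSoSolSSoR => olooSolSSoR => oloooolSSoR => olooooloSoR => olooooloooR => olooooloool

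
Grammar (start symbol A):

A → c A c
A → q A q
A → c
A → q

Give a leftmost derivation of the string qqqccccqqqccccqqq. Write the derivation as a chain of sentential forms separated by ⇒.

A ⇒ qAq ⇒ qqAqq ⇒ qqqAqqq ⇒ qqqcAcqqq ⇒ qqqccAccqqq ⇒ qqqcccAcccqqq ⇒ qqqccccAccccqqq ⇒ qqqccccqAqccccqqq ⇒ qqqccccqqqccccqqq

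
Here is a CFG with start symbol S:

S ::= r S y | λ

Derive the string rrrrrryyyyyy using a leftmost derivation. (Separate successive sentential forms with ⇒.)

S ⇒ rSy ⇒ rrSyy ⇒ rrrSyyy ⇒ rrrrSyyyy ⇒ rrrrrSyyyyy ⇒ rrrrrrSyyyyyy ⇒ rrrrrryyyyyy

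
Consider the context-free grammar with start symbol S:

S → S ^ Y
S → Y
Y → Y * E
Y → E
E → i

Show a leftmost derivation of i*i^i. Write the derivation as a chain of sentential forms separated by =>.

S => S^Y => Y^Y => Y*E^Y => E*E^Y => i*E^Y => i*i^Y => i*i^E => i*i^i

S => S^Y   [S → S ^ Y]
S^Y => Y^Y   [S → Y]
Y^Y => Y*E^Y   [Y → Y * E]
Y*E^Y => E*E^Y   [Y → E]
E*E^Y => i*E^Y   [E → i]
i*E^Y => i*i^Y   [E → i]
i*i^Y => i*i^E   [Y → E]
i*i^E => i*i^i   [E → i]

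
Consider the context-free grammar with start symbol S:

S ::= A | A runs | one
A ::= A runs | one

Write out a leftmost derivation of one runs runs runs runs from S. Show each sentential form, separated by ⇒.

S ⇒ A runs ⇒ A runs runs ⇒ A runs runs runs ⇒ A runs runs runs runs ⇒ one runs runs runs runs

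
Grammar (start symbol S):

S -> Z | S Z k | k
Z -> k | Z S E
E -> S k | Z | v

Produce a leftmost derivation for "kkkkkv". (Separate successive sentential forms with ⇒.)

S⇒Z⇒ZSE⇒ZSESE⇒kSESE⇒kkESE⇒kkSkSE⇒kkkkSE⇒kkkkkE⇒kkkkkv

S ⇒ Z   [S -> Z]
Z ⇒ ZSE   [Z -> Z S E]
ZSE ⇒ ZSESE   [Z -> Z S E]
ZSESE ⇒ kSESE   [Z -> k]
kSESE ⇒ kkESE   [S -> k]
kkESE ⇒ kkSkSE   [E -> S k]
kkSkSE ⇒ kkkkSE   [S -> k]
kkkkSE ⇒ kkkkkE   [S -> k]
kkkkkE ⇒ kkkkkv   [E -> v]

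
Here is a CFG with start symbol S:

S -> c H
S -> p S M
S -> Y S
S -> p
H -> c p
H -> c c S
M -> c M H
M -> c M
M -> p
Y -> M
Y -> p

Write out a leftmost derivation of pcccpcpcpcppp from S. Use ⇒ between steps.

S⇒pSM⇒pYSM⇒pMSM⇒pcMHSM⇒pccMHHSM⇒pcccMHHHSM⇒pcccpHHHSM⇒pcccpcpHHSM⇒pcccpcpcpHSM⇒pcccpcpcpcpSM⇒pcccpcpcpcppM⇒pcccpcpcpcppp

S ⇒ pSM   [S -> p S M]
pSM ⇒ pYSM   [S -> Y S]
pYSM ⇒ pMSM   [Y -> M]
pMSM ⇒ pcMHSM   [M -> c M H]
pcMHSM ⇒ pccMHHSM   [M -> c M H]
pccMHHSM ⇒ pcccMHHHSM   [M -> c M H]
pcccMHHHSM ⇒ pcccpHHHSM   [M -> p]
pcccpHHHSM ⇒ pcccpcpHHSM   [H -> c p]
pcccpcpHHSM ⇒ pcccpcpcpHSM   [H -> c p]
pcccpcpcpHSM ⇒ pcccpcpcpcpSM   [H -> c p]
pcccpcpcpcpSM ⇒ pcccpcpcpcppM   [S -> p]
pcccpcpcpcppM ⇒ pcccpcpcpcppp   [M -> p]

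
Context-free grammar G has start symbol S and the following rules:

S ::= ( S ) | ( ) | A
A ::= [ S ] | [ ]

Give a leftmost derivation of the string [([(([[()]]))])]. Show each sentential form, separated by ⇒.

S ⇒ A ⇒ [S] ⇒ [(S)] ⇒ [(A)] ⇒ [([S])] ⇒ [([(S)])] ⇒ [([((S))])] ⇒ [([((A))])] ⇒ [([(([S]))])] ⇒ [([(([A]))])] ⇒ [([(([[S]]))])] ⇒ [([(([[()]]))])]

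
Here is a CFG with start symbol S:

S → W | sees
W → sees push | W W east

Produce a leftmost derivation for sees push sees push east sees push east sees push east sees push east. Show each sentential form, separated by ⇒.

S ⇒ W ⇒ W W east ⇒ W W east W east ⇒ W W east W east W east ⇒ W W east W east W east W east ⇒ sees push W east W east W east W east ⇒ sees push sees push east W east W east W east ⇒ sees push sees push east sees push east W east W east ⇒ sees push sees push east sees push east sees push east W east ⇒ sees push sees push east sees push east sees push east sees push east

S ⇒ W   [S → W]
W ⇒ W W east   [W → W W east]
W W east ⇒ W W east W east   [W → W W east]
W W east W east ⇒ W W east W east W east   [W → W W east]
W W east W east W east ⇒ W W east W east W east W east   [W → W W east]
W W east W east W east W east ⇒ sees push W east W east W east W east   [W → sees push]
sees push W east W east W east W east ⇒ sees push sees push east W east W east W east   [W → sees push]
sees push sees push east W east W east W east ⇒ sees push sees push east sees push east W east W east   [W → sees push]
sees push sees push east sees push east W east W east ⇒ sees push sees push east sees push east sees push east W east   [W → sees push]
sees push sees push east sees push east sees push east W east ⇒ sees push sees push east sees push east sees push east sees push east   [W → sees push]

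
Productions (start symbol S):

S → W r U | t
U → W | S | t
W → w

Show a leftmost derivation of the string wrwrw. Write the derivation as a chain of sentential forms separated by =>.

S => WrU   [S → W r U]
WrU => wrU   [W → w]
wrU => wrS   [U → S]
wrS => wrWrU   [S → W r U]
wrWrU => wrwrU   [W → w]
wrwrU => wrwrW   [U → W]
wrwrW => wrwrw   [W → w]

S => WrU => wrU => wrS => wrWrU => wrwrU => wrwrW => wrwrw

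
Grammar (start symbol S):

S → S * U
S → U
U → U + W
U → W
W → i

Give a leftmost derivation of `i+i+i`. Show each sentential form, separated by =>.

S => U => U+W => U+W+W => W+W+W => i+W+W => i+i+W => i+i+i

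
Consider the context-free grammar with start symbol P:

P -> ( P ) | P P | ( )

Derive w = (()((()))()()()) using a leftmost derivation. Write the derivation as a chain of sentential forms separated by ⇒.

P⇒(P)⇒(PP)⇒(PPP)⇒(PPPP)⇒(()PPP)⇒(()PPPP)⇒(()(P)PPP)⇒(()((P))PPP)⇒(()((()))PPP)⇒(()((()))()PP)⇒(()((()))()()P)⇒(()((()))()()())

P ⇒ (P)   [P -> ( P )]
(P) ⇒ (PP)   [P -> P P]
(PP) ⇒ (PPP)   [P -> P P]
(PPP) ⇒ (PPPP)   [P -> P P]
(PPPP) ⇒ (()PPP)   [P -> ( )]
(()PPP) ⇒ (()PPPP)   [P -> P P]
(()PPPP) ⇒ (()(P)PPP)   [P -> ( P )]
(()(P)PPP) ⇒ (()((P))PPP)   [P -> ( P )]
(()((P))PPP) ⇒ (()((()))PPP)   [P -> ( )]
(()((()))PPP) ⇒ (()((()))()PP)   [P -> ( )]
(()((()))()PP) ⇒ (()((()))()()P)   [P -> ( )]
(()((()))()()P) ⇒ (()((()))()()())   [P -> ( )]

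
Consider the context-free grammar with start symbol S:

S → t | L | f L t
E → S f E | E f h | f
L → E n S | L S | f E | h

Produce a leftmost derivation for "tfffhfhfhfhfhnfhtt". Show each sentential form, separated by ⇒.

S ⇒ L ⇒ LS ⇒ EnSS ⇒ EfhnSS ⇒ EfhfhnSS ⇒ EfhfhfhnSS ⇒ SfEfhfhfhnSS ⇒ tfEfhfhfhnSS ⇒ tfEfhfhfhfhnSS ⇒ tfEfhfhfhfhfhnSS ⇒ tfffhfhfhfhfhnSS ⇒ tfffhfhfhfhfhnfLtS ⇒ tfffhfhfhfhfhnfhtS ⇒ tfffhfhfhfhfhnfhtt

S ⇒ L   [S → L]
L ⇒ LS   [L → L S]
LS ⇒ EnSS   [L → E n S]
EnSS ⇒ EfhnSS   [E → E f h]
EfhnSS ⇒ EfhfhnSS   [E → E f h]
EfhfhnSS ⇒ EfhfhfhnSS   [E → E f h]
EfhfhfhnSS ⇒ SfEfhfhfhnSS   [E → S f E]
SfEfhfhfhnSS ⇒ tfEfhfhfhnSS   [S → t]
tfEfhfhfhnSS ⇒ tfEfhfhfhfhnSS   [E → E f h]
tfEfhfhfhfhnSS ⇒ tfEfhfhfhfhfhnSS   [E → E f h]
tfEfhfhfhfhfhnSS ⇒ tfffhfhfhfhfhnSS   [E → f]
tfffhfhfhfhfhnSS ⇒ tfffhfhfhfhfhnfLtS   [S → f L t]
tfffhfhfhfhfhnfLtS ⇒ tfffhfhfhfhfhnfhtS   [L → h]
tfffhfhfhfhfhnfhtS ⇒ tfffhfhfhfhfhnfhtt   [S → t]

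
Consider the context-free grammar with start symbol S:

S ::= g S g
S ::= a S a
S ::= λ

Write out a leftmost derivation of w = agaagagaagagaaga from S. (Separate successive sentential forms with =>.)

S => aSa   [S ::= a S a]
aSa => agSga   [S ::= g S g]
agSga => agaSaga   [S ::= a S a]
agaSaga => agaaSaaga   [S ::= a S a]
agaaSaaga => agaagSgaaga   [S ::= g S g]
agaagSgaaga => agaagaSagaaga   [S ::= a S a]
agaagaSagaaga => agaagagSgagaaga   [S ::= g S g]
agaagagSgagaaga => agaagagaSagagaaga   [S ::= a S a]
agaagagaSagagaaga => agaagagaagagaaga   [S ::= λ]

S=>aSa=>agSga=>agaSaga=>agaaSaaga=>agaagSgaaga=>agaagaSagaaga=>agaagagSgagaaga=>agaagagaSagagaaga=>agaagagaagagaaga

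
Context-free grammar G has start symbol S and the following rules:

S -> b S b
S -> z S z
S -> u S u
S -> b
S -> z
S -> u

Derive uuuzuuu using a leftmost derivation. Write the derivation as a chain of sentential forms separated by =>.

S => uSu => uuSuu => uuuSuuu => uuuzuuu

S => uSu   [S -> u S u]
uSu => uuSuu   [S -> u S u]
uuSuu => uuuSuuu   [S -> u S u]
uuuSuuu => uuuzuuu   [S -> z]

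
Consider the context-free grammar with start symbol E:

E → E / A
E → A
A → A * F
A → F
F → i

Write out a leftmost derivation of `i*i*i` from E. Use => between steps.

E => A => A*F => A*F*F => F*F*F => i*F*F => i*i*F => i*i*i

E => A   [E → A]
A => A*F   [A → A * F]
A*F => A*F*F   [A → A * F]
A*F*F => F*F*F   [A → F]
F*F*F => i*F*F   [F → i]
i*F*F => i*i*F   [F → i]
i*i*F => i*i*i   [F → i]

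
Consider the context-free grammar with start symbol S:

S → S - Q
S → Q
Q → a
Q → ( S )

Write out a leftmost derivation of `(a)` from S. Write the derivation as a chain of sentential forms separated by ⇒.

S ⇒ Q ⇒ (S) ⇒ (Q) ⇒ (a)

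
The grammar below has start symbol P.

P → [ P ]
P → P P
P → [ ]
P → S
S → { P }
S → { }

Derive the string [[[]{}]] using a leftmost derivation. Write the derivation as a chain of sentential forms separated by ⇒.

P ⇒ [P] ⇒ [[P]] ⇒ [[PP]] ⇒ [[[]P]] ⇒ [[[]S]] ⇒ [[[]{}]]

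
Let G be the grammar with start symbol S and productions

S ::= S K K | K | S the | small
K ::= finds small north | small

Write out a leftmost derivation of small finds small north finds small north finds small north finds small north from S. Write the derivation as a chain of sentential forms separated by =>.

S => S K K => S K K K K => small K K K K => small finds small north K K K => small finds small north finds small north K K => small finds small north finds small north finds small north K => small finds small north finds small north finds small north finds small north

S => S K K   [S ::= S K K]
S K K => S K K K K   [S ::= S K K]
S K K K K => small K K K K   [S ::= small]
small K K K K => small finds small north K K K   [K ::= finds small north]
small finds small north K K K => small finds small north finds small north K K   [K ::= finds small north]
small finds small north finds small north K K => small finds small north finds small north finds small north K   [K ::= finds small north]
small finds small north finds small north finds small north K => small finds small north finds small north finds small north finds small north   [K ::= finds small north]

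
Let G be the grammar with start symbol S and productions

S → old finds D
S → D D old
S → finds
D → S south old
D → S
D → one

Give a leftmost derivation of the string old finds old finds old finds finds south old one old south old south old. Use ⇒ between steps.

S ⇒ old finds D ⇒ old finds S south old ⇒ old finds old finds D south old ⇒ old finds old finds S south old south old ⇒ old finds old finds old finds D south old south old ⇒ old finds old finds old finds S south old south old ⇒ old finds old finds old finds D D old south old south old ⇒ old finds old finds old finds S south old D old south old south old ⇒ old finds old finds old finds finds south old D old south old south old ⇒ old finds old finds old finds finds south old one old south old south old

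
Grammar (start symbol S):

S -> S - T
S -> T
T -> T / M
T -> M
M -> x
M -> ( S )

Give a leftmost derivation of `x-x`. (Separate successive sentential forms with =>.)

S => S-T => T-T => M-T => x-T => x-M => x-x

S => S-T   [S -> S - T]
S-T => T-T   [S -> T]
T-T => M-T   [T -> M]
M-T => x-T   [M -> x]
x-T => x-M   [T -> M]
x-M => x-x   [M -> x]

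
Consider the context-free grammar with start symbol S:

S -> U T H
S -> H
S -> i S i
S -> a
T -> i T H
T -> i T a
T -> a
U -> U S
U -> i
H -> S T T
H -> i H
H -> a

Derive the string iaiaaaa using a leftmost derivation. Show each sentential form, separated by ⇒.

S ⇒ H   [S -> H]
H ⇒ STT   [H -> S T T]
STT ⇒ HTT   [S -> H]
HTT ⇒ STTTT   [H -> S T T]
STTTT ⇒ iSiTTTT   [S -> i S i]
iSiTTTT ⇒ iaiTTTT   [S -> a]
iaiTTTT ⇒ iaiaTTT   [T -> a]
iaiaTTT ⇒ iaiaaTT   [T -> a]
iaiaaTT ⇒ iaiaaaT   [T -> a]
iaiaaaT ⇒ iaiaaaa   [T -> a]

S⇒H⇒STT⇒HTT⇒STTTT⇒iSiTTTT⇒iaiTTTT⇒iaiaTTT⇒iaiaaTT⇒iaiaaaT⇒iaiaaaa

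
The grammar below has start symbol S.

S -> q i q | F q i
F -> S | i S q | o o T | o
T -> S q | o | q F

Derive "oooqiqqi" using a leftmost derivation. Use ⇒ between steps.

S ⇒ Fqi   [S -> F q i]
Fqi ⇒ ooTqi   [F -> o o T]
ooTqi ⇒ ooSqqi   [T -> S q]
ooSqqi ⇒ ooFqiqqi   [S -> F q i]
ooFqiqqi ⇒ oooqiqqi   [F -> o]

S ⇒ Fqi ⇒ ooTqi ⇒ ooSqqi ⇒ ooFqiqqi ⇒ oooqiqqi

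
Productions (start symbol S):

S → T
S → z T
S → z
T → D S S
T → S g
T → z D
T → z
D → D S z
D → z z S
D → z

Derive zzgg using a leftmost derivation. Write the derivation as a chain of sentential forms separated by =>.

S => zT => zSg => zTg => zSgg => zzgg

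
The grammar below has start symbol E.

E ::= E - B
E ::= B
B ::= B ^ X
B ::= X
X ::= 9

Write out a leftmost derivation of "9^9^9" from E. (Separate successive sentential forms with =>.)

E => B   [E ::= B]
B => B^X   [B ::= B ^ X]
B^X => B^X^X   [B ::= B ^ X]
B^X^X => X^X^X   [B ::= X]
X^X^X => 9^X^X   [X ::= 9]
9^X^X => 9^9^X   [X ::= 9]
9^9^X => 9^9^9   [X ::= 9]

E => B => B^X => B^X^X => X^X^X => 9^X^X => 9^9^X => 9^9^9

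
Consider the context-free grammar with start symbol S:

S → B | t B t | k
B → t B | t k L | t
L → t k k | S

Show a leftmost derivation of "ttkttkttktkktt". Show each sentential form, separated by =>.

S => tBt   [S → t B t]
tBt => ttkLt   [B → t k L]
ttkLt => ttkSt   [L → S]
ttkSt => ttktBtt   [S → t B t]
ttktBtt => ttkttkLtt   [B → t k L]
ttkttkLtt => ttkttkStt   [L → S]
ttkttkStt => ttkttkBtt   [S → B]
ttkttkBtt => ttkttktBtt   [B → t B]
ttkttktBtt => ttkttkttkLtt   [B → t k L]
ttkttkttkLtt => ttkttkttktkktt   [L → t k k]

S => tBt => ttkLt => ttkSt => ttktBtt => ttkttkLtt => ttkttkStt => ttkttkBtt => ttkttktBtt => ttkttkttkLtt => ttkttkttktkktt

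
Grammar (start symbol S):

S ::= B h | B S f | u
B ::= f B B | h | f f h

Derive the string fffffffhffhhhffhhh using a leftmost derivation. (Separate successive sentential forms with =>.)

S => Bh   [S ::= B h]
Bh => fBBh   [B ::= f B B]
fBBh => ffBBBh   [B ::= f B B]
ffBBBh => fffBBBBh   [B ::= f B B]
fffBBBBh => ffffBBBBBh   [B ::= f B B]
ffffBBBBBh => fffffBBBBBBh   [B ::= f B B]
fffffBBBBBBh => fffffffhBBBBBh   [B ::= f f h]
fffffffhBBBBBh => fffffffhffhBBBBh   [B ::= f f h]
fffffffhffhBBBBh => fffffffhffhhBBBh   [B ::= h]
fffffffhffhhBBBh => fffffffhffhhhBBh   [B ::= h]
fffffffhffhhhBBh => fffffffhffhhhffhBh   [B ::= f f h]
fffffffhffhhhffhBh => fffffffhffhhhffhhh   [B ::= h]

S => Bh => fBBh => ffBBBh => fffBBBBh => ffffBBBBBh => fffffBBBBBBh => fffffffhBBBBBh => fffffffhffhBBBBh => fffffffhffhhBBBh => fffffffhffhhhBBh => fffffffhffhhhffhBh => fffffffhffhhhffhhh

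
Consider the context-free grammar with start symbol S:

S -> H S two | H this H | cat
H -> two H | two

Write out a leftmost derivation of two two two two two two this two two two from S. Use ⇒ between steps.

S ⇒ H S two   [S -> H S two]
H S two ⇒ two H S two   [H -> two H]
two H S two ⇒ two two S two   [H -> two]
two two S two ⇒ two two H S two two   [S -> H S two]
two two H S two two ⇒ two two two S two two   [H -> two]
two two two S two two ⇒ two two two H this H two two   [S -> H this H]
two two two H this H two two ⇒ two two two two H this H two two   [H -> two H]
two two two two H this H two two ⇒ two two two two two H this H two two   [H -> two H]
two two two two two H this H two two ⇒ two two two two two two this H two two   [H -> two]
two two two two two two this H two two ⇒ two two two two two two this two two two   [H -> two]

S ⇒ H S two ⇒ two H S two ⇒ two two S two ⇒ two two H S two two ⇒ two two two S two two ⇒ two two two H this H two two ⇒ two two two two H this H two two ⇒ two two two two two H this H two two ⇒ two two two two two two this H two two ⇒ two two two two two two this two two two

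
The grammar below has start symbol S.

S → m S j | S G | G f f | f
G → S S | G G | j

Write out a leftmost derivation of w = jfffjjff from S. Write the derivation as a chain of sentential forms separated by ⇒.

S ⇒ Gff ⇒ GGff ⇒ GGGff ⇒ SSGGff ⇒ GffSGGff ⇒ jffSGGff ⇒ jfffGGff ⇒ jfffjGff ⇒ jfffjjff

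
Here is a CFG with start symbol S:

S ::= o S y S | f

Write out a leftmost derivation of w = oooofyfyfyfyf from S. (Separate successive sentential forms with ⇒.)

S⇒oSyS⇒ooSySyS⇒oooSySySyS⇒ooooSySySySyS⇒oooofySySySyS⇒oooofyfySySyS⇒oooofyfyfySyS⇒oooofyfyfyfyS⇒oooofyfyfyfyf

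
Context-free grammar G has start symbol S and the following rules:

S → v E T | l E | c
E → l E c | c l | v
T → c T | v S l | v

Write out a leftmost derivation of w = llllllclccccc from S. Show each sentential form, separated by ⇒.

S ⇒ lE ⇒ llEc ⇒ lllEcc ⇒ llllEccc ⇒ lllllEcccc ⇒ llllllEccccc ⇒ llllllclccccc

S ⇒ lE   [S → l E]
lE ⇒ llEc   [E → l E c]
llEc ⇒ lllEcc   [E → l E c]
lllEcc ⇒ llllEccc   [E → l E c]
llllEccc ⇒ lllllEcccc   [E → l E c]
lllllEcccc ⇒ llllllEccccc   [E → l E c]
llllllEccccc ⇒ llllllclccccc   [E → c l]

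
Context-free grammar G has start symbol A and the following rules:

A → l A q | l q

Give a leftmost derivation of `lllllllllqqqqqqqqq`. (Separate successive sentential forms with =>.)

A => lAq => llAqq => lllAqqq => llllAqqqq => lllllAqqqqq => llllllAqqqqqq => lllllllAqqqqqqq => llllllllAqqqqqqqq => lllllllllqqqqqqqqq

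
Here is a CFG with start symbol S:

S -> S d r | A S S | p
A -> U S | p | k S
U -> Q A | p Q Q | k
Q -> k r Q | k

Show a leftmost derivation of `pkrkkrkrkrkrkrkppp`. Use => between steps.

S => ASS => USSS => pQQSSS => pkrQQSSS => pkrkQSSS => pkrkkrQSSS => pkrkkrkrQSSS => pkrkkrkrkrQSSS => pkrkkrkrkrkrQSSS => pkrkkrkrkrkrkrQSSS => pkrkkrkrkrkrkrkSSS => pkrkkrkrkrkrkrkpSS => pkrkkrkrkrkrkrkppS => pkrkkrkrkrkrkrkppp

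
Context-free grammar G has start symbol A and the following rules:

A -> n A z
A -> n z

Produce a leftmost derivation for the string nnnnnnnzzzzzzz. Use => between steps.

A => nAz   [A -> n A z]
nAz => nnAzz   [A -> n A z]
nnAzz => nnnAzzz   [A -> n A z]
nnnAzzz => nnnnAzzzz   [A -> n A z]
nnnnAzzzz => nnnnnAzzzzz   [A -> n A z]
nnnnnAzzzzz => nnnnnnAzzzzzz   [A -> n A z]
nnnnnnAzzzzzz => nnnnnnnzzzzzzz   [A -> n z]

A => nAz => nnAzz => nnnAzzz => nnnnAzzzz => nnnnnAzzzzz => nnnnnnAzzzzzz => nnnnnnnzzzzzzz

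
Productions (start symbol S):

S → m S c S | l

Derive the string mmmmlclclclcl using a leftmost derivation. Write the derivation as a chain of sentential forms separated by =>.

S => mScS   [S → m S c S]
mScS => mmScScS   [S → m S c S]
mmScScS => mmmScScScS   [S → m S c S]
mmmScScScS => mmmmScScScScS   [S → m S c S]
mmmmScScScScS => mmmmlcScScScS   [S → l]
mmmmlcScScScS => mmmmlclcScScS   [S → l]
mmmmlclcScScS => mmmmlclclcScS   [S → l]
mmmmlclclcScS => mmmmlclclclcS   [S → l]
mmmmlclclclcS => mmmmlclclclcl   [S → l]

S=>mScS=>mmScScS=>mmmScScScS=>mmmmScScScScS=>mmmmlcScScScS=>mmmmlclcScScS=>mmmmlclclcScS=>mmmmlclclclcS=>mmmmlclclclcl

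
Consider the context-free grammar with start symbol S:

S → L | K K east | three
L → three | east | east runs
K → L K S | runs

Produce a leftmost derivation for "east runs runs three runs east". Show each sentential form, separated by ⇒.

S ⇒ K K east   [S → K K east]
K K east ⇒ L K S K east   [K → L K S]
L K S K east ⇒ east runs K S K east   [L → east runs]
east runs K S K east ⇒ east runs runs S K east   [K → runs]
east runs runs S K east ⇒ east runs runs three K east   [S → three]
east runs runs three K east ⇒ east runs runs three runs east   [K → runs]

S ⇒ K K east ⇒ L K S K east ⇒ east runs K S K east ⇒ east runs runs S K east ⇒ east runs runs three K east ⇒ east runs runs three runs east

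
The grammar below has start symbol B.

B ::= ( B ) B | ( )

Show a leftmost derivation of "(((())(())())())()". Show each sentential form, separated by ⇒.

B ⇒ (B)B ⇒ ((B)B)B ⇒ (((B)B)B)B ⇒ (((())B)B)B ⇒ (((())(B)B)B)B ⇒ (((())(())B)B)B ⇒ (((())(())())B)B ⇒ (((())(())())())B ⇒ (((())(())())())()

B ⇒ (B)B   [B ::= ( B ) B]
(B)B ⇒ ((B)B)B   [B ::= ( B ) B]
((B)B)B ⇒ (((B)B)B)B   [B ::= ( B ) B]
(((B)B)B)B ⇒ (((())B)B)B   [B ::= ( )]
(((())B)B)B ⇒ (((())(B)B)B)B   [B ::= ( B ) B]
(((())(B)B)B)B ⇒ (((())(())B)B)B   [B ::= ( )]
(((())(())B)B)B ⇒ (((())(())())B)B   [B ::= ( )]
(((())(())())B)B ⇒ (((())(())())())B   [B ::= ( )]
(((())(())())())B ⇒ (((())(())())())()   [B ::= ( )]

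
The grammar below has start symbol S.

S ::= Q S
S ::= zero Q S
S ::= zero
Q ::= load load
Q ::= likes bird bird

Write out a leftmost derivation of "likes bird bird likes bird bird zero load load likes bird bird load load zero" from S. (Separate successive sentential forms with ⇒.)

S ⇒ Q S ⇒ likes bird bird S ⇒ likes bird bird Q S ⇒ likes bird bird likes bird bird S ⇒ likes bird bird likes bird bird zero Q S ⇒ likes bird bird likes bird bird zero load load S ⇒ likes bird bird likes bird bird zero load load Q S ⇒ likes bird bird likes bird bird zero load load likes bird bird S ⇒ likes bird bird likes bird bird zero load load likes bird bird Q S ⇒ likes bird bird likes bird bird zero load load likes bird bird load load S ⇒ likes bird bird likes bird bird zero load load likes bird bird load load zero

S ⇒ Q S   [S ::= Q S]
Q S ⇒ likes bird bird S   [Q ::= likes bird bird]
likes bird bird S ⇒ likes bird bird Q S   [S ::= Q S]
likes bird bird Q S ⇒ likes bird bird likes bird bird S   [Q ::= likes bird bird]
likes bird bird likes bird bird S ⇒ likes bird bird likes bird bird zero Q S   [S ::= zero Q S]
likes bird bird likes bird bird zero Q S ⇒ likes bird bird likes bird bird zero load load S   [Q ::= load load]
likes bird bird likes bird bird zero load load S ⇒ likes bird bird likes bird bird zero load load Q S   [S ::= Q S]
likes bird bird likes bird bird zero load load Q S ⇒ likes bird bird likes bird bird zero load load likes bird bird S   [Q ::= likes bird bird]
likes bird bird likes bird bird zero load load likes bird bird S ⇒ likes bird bird likes bird bird zero load load likes bird bird Q S   [S ::= Q S]
likes bird bird likes bird bird zero load load likes bird bird Q S ⇒ likes bird bird likes bird bird zero load load likes bird bird load load S   [Q ::= load load]
likes bird bird likes bird bird zero load load likes bird bird load load S ⇒ likes bird bird likes bird bird zero load load likes bird bird load load zero   [S ::= zero]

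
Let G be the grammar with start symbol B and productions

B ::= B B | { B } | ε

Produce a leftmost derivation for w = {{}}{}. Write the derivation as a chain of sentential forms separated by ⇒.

B ⇒ BB ⇒ {B}B ⇒ {BB}B ⇒ {{B}B}B ⇒ {{}B}B ⇒ {{}}B ⇒ {{}}{B} ⇒ {{}}{}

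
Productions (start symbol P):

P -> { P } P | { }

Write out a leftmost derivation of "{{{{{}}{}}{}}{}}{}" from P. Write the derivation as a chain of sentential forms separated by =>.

P => {P}P => {{P}P}P => {{{P}P}P}P => {{{{P}P}P}P}P => {{{{{}}P}P}P}P => {{{{{}}{}}P}P}P => {{{{{}}{}}{}}P}P => {{{{{}}{}}{}}{}}P => {{{{{}}{}}{}}{}}{}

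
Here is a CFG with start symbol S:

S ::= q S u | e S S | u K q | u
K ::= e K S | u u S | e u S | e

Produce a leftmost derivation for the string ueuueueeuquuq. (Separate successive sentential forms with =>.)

S => uKq => ueKSq => ueuuSSq => ueuueSSSq => ueuueuKqSSq => ueuueueKSqSSq => ueuueueeSqSSq => ueuueueeuqSSq => ueuueueeuquSq => ueuueueeuquuq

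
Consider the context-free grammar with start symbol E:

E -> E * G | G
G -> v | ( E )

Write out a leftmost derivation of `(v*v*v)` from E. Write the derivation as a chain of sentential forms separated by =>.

E => G => (E) => (E*G) => (E*G*G) => (G*G*G) => (v*G*G) => (v*v*G) => (v*v*v)

E => G   [E -> G]
G => (E)   [G -> ( E )]
(E) => (E*G)   [E -> E * G]
(E*G) => (E*G*G)   [E -> E * G]
(E*G*G) => (G*G*G)   [E -> G]
(G*G*G) => (v*G*G)   [G -> v]
(v*G*G) => (v*v*G)   [G -> v]
(v*v*G) => (v*v*v)   [G -> v]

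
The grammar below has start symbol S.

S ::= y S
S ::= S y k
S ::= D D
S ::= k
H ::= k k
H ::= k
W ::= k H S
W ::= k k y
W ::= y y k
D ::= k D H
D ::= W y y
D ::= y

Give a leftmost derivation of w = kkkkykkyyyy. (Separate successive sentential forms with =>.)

S=>DD=>WyyD=>kHSyyD=>kkkSyyD=>kkkDDyyD=>kkkkDHDyyD=>kkkkyHDyyD=>kkkkykkDyyD=>kkkkykkyyyD=>kkkkykkyyyy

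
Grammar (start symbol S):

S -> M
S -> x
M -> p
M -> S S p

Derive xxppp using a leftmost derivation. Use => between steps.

S => M => SSp => MSp => SSpSp => xSpSp => xxpSp => xxpMp => xxppp

S => M   [S -> M]
M => SSp   [M -> S S p]
SSp => MSp   [S -> M]
MSp => SSpSp   [M -> S S p]
SSpSp => xSpSp   [S -> x]
xSpSp => xxpSp   [S -> x]
xxpSp => xxpMp   [S -> M]
xxpMp => xxppp   [M -> p]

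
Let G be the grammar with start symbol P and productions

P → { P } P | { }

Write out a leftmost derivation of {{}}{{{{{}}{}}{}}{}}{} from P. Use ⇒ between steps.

P ⇒ {P}P ⇒ {{}}P ⇒ {{}}{P}P ⇒ {{}}{{P}P}P ⇒ {{}}{{{P}P}P}P ⇒ {{}}{{{{P}P}P}P}P ⇒ {{}}{{{{{}}P}P}P}P ⇒ {{}}{{{{{}}{}}P}P}P ⇒ {{}}{{{{{}}{}}{}}P}P ⇒ {{}}{{{{{}}{}}{}}{}}P ⇒ {{}}{{{{{}}{}}{}}{}}{}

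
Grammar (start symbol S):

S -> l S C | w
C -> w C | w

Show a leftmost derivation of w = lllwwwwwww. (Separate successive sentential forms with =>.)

S=>lSC=>llSCC=>lllSCCC=>lllwCCC=>lllwwCCC=>lllwwwCC=>lllwwwwC=>lllwwwwwC=>lllwwwwwwC=>lllwwwwwww

S => lSC   [S -> l S C]
lSC => llSCC   [S -> l S C]
llSCC => lllSCCC   [S -> l S C]
lllSCCC => lllwCCC   [S -> w]
lllwCCC => lllwwCCC   [C -> w C]
lllwwCCC => lllwwwCC   [C -> w]
lllwwwCC => lllwwwwC   [C -> w]
lllwwwwC => lllwwwwwC   [C -> w C]
lllwwwwwC => lllwwwwwwC   [C -> w C]
lllwwwwwwC => lllwwwwwww   [C -> w]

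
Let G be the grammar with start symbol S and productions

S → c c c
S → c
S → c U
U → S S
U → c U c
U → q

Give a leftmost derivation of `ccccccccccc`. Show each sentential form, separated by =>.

S => cU => ccUc => ccSSc => cccUSc => ccccUcSc => ccccSScSc => cccccccScSc => cccccccccSc => ccccccccccc

S => cU   [S → c U]
cU => ccUc   [U → c U c]
ccUc => ccSSc   [U → S S]
ccSSc => cccUSc   [S → c U]
cccUSc => ccccUcSc   [U → c U c]
ccccUcSc => ccccSScSc   [U → S S]
ccccSScSc => cccccccScSc   [S → c c c]
cccccccScSc => cccccccccSc   [S → c]
cccccccccSc => ccccccccccc   [S → c]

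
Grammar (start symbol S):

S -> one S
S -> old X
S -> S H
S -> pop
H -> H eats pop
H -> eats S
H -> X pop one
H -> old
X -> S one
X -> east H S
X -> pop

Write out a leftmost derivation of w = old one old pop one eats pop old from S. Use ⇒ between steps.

S ⇒ S H ⇒ S H H ⇒ old X H H ⇒ old S one H H ⇒ old one S one H H ⇒ old one old X one H H ⇒ old one old pop one H H ⇒ old one old pop one eats S H ⇒ old one old pop one eats pop H ⇒ old one old pop one eats pop old

S ⇒ S H   [S -> S H]
S H ⇒ S H H   [S -> S H]
S H H ⇒ old X H H   [S -> old X]
old X H H ⇒ old S one H H   [X -> S one]
old S one H H ⇒ old one S one H H   [S -> one S]
old one S one H H ⇒ old one old X one H H   [S -> old X]
old one old X one H H ⇒ old one old pop one H H   [X -> pop]
old one old pop one H H ⇒ old one old pop one eats S H   [H -> eats S]
old one old pop one eats S H ⇒ old one old pop one eats pop H   [S -> pop]
old one old pop one eats pop H ⇒ old one old pop one eats pop old   [H -> old]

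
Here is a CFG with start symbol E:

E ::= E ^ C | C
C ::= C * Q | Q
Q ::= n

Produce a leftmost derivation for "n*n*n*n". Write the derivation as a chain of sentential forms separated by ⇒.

E⇒C⇒C*Q⇒C*Q*Q⇒C*Q*Q*Q⇒Q*Q*Q*Q⇒n*Q*Q*Q⇒n*n*Q*Q⇒n*n*n*Q⇒n*n*n*n

E ⇒ C   [E ::= C]
C ⇒ C*Q   [C ::= C * Q]
C*Q ⇒ C*Q*Q   [C ::= C * Q]
C*Q*Q ⇒ C*Q*Q*Q   [C ::= C * Q]
C*Q*Q*Q ⇒ Q*Q*Q*Q   [C ::= Q]
Q*Q*Q*Q ⇒ n*Q*Q*Q   [Q ::= n]
n*Q*Q*Q ⇒ n*n*Q*Q   [Q ::= n]
n*n*Q*Q ⇒ n*n*n*Q   [Q ::= n]
n*n*n*Q ⇒ n*n*n*n   [Q ::= n]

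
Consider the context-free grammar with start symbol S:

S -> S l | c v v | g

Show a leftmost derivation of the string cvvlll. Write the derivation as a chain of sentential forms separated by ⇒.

S⇒Sl⇒Sll⇒Slll⇒cvvlll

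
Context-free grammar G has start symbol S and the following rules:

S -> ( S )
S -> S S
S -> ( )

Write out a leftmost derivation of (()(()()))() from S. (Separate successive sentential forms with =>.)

S => SS => (S)S => (SS)S => (()S)S => (()(S))S => (()(SS))S => (()(()S))S => (()(()()))S => (()(()()))()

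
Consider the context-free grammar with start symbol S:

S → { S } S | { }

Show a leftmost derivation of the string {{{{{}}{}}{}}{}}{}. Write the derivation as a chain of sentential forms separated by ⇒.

S ⇒ {S}S   [S → { S } S]
{S}S ⇒ {{S}S}S   [S → { S } S]
{{S}S}S ⇒ {{{S}S}S}S   [S → { S } S]
{{{S}S}S}S ⇒ {{{{S}S}S}S}S   [S → { S } S]
{{{{S}S}S}S}S ⇒ {{{{{}}S}S}S}S   [S → { }]
{{{{{}}S}S}S}S ⇒ {{{{{}}{}}S}S}S   [S → { }]
{{{{{}}{}}S}S}S ⇒ {{{{{}}{}}{}}S}S   [S → { }]
{{{{{}}{}}{}}S}S ⇒ {{{{{}}{}}{}}{}}S   [S → { }]
{{{{{}}{}}{}}{}}S ⇒ {{{{{}}{}}{}}{}}{}   [S → { }]

S⇒{S}S⇒{{S}S}S⇒{{{S}S}S}S⇒{{{{S}S}S}S}S⇒{{{{{}}S}S}S}S⇒{{{{{}}{}}S}S}S⇒{{{{{}}{}}{}}S}S⇒{{{{{}}{}}{}}{}}S⇒{{{{{}}{}}{}}{}}{}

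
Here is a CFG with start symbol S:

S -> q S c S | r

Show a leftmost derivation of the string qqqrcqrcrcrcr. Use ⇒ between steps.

S ⇒ qScS ⇒ qqScScS ⇒ qqqScScScS ⇒ qqqrcScScS ⇒ qqqrcqScScScS ⇒ qqqrcqrcScScS ⇒ qqqrcqrcrcScS ⇒ qqqrcqrcrcrcS ⇒ qqqrcqrcrcrcr

S ⇒ qScS   [S -> q S c S]
qScS ⇒ qqScScS   [S -> q S c S]
qqScScS ⇒ qqqScScScS   [S -> q S c S]
qqqScScScS ⇒ qqqrcScScS   [S -> r]
qqqrcScScS ⇒ qqqrcqScScScS   [S -> q S c S]
qqqrcqScScScS ⇒ qqqrcqrcScScS   [S -> r]
qqqrcqrcScScS ⇒ qqqrcqrcrcScS   [S -> r]
qqqrcqrcrcScS ⇒ qqqrcqrcrcrcS   [S -> r]
qqqrcqrcrcrcS ⇒ qqqrcqrcrcrcr   [S -> r]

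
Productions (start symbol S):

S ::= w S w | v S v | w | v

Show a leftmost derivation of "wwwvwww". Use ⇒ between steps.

S ⇒ wSw ⇒ wwSww ⇒ wwwSwww ⇒ wwwvwww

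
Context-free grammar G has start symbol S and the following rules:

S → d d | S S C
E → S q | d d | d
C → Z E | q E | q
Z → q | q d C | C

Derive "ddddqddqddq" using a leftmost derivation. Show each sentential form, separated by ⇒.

S⇒SSC⇒SSCSC⇒SSCSCSC⇒ddSCSCSC⇒ddddCSCSC⇒ddddqSCSC⇒ddddqddCSC⇒ddddqddqSC⇒ddddqddqddC⇒ddddqddqddq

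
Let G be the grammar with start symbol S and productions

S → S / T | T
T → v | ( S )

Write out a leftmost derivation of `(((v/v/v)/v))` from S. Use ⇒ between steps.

S ⇒ T ⇒ (S) ⇒ (T) ⇒ ((S)) ⇒ ((S/T)) ⇒ ((T/T)) ⇒ (((S)/T)) ⇒ (((S/T)/T)) ⇒ (((S/T/T)/T)) ⇒ (((T/T/T)/T)) ⇒ (((v/T/T)/T)) ⇒ (((v/v/T)/T)) ⇒ (((v/v/v)/T)) ⇒ (((v/v/v)/v))

S ⇒ T   [S → T]
T ⇒ (S)   [T → ( S )]
(S) ⇒ (T)   [S → T]
(T) ⇒ ((S))   [T → ( S )]
((S)) ⇒ ((S/T))   [S → S / T]
((S/T)) ⇒ ((T/T))   [S → T]
((T/T)) ⇒ (((S)/T))   [T → ( S )]
(((S)/T)) ⇒ (((S/T)/T))   [S → S / T]
(((S/T)/T)) ⇒ (((S/T/T)/T))   [S → S / T]
(((S/T/T)/T)) ⇒ (((T/T/T)/T))   [S → T]
(((T/T/T)/T)) ⇒ (((v/T/T)/T))   [T → v]
(((v/T/T)/T)) ⇒ (((v/v/T)/T))   [T → v]
(((v/v/T)/T)) ⇒ (((v/v/v)/T))   [T → v]
(((v/v/v)/T)) ⇒ (((v/v/v)/v))   [T → v]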